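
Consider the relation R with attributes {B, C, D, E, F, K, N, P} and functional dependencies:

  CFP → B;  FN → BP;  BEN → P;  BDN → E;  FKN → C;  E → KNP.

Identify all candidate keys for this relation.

DEF; DFN

{D, E, F}⁺: E→KNP adds K, N, P; FN→BP adds B; FKN→C adds C → {B, C, D, E, F, K, N, P}. Minimal: {E, F}⁺ = {B, C, E, F, K, N, P}; {D, F}⁺ = {D, F}; {D, E}⁺ = {D, E, K, N, P} — none reach the full schema.
{D, F, N}⁺: FN→BP adds B, P; BDN→E adds E; E→KNP adds K; FKN→C adds C → {B, C, D, E, F, K, N, P}. Minimal: {F, N}⁺ = {B, F, N, P}; {D, N}⁺ = {D, N}; {D, F}⁺ = {D, F} — none reach the full schema.
Any other superkey contains one of these as a subset, so there are no further candidate keys.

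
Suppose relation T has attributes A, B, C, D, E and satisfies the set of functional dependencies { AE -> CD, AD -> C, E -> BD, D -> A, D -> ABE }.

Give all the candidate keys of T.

(D), (E)

{D}⁺: D→A adds A; D→ABE adds B, E; AE→CD adds C → {A, B, C, D, E}.
{E}⁺: E→BD adds B, D; D→A adds A; AE→CD adds C → {A, B, C, D, E}.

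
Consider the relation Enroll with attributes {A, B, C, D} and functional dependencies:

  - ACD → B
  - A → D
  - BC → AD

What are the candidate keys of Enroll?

{A, C}⁺: A→D adds D; ACD→B adds B → {A, B, C, D}. Minimal: {C}⁺ = {C}; {A}⁺ = {A, D} — none reach the full schema.
{B, C}⁺: BC→AD adds A, D → {A, B, C, D}. Minimal: {C}⁺ = {C}; {B}⁺ = {B} — none reach the full schema.
Any other superkey contains one of these as a subset, so there are no further candidate keys.

{A, C}; {B, C}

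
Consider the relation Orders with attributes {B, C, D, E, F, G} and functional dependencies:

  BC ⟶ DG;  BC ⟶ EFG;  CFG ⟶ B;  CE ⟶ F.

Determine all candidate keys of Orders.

(B, C); (C, E, G); (C, F, G)

{B, C}⁺: BC→DG adds D, G; BC→EFG adds E, F → {B, C, D, E, F, G}. Minimal: {C}⁺ = {C}; {B}⁺ = {B} — none reach the full schema.
{C, E, G}⁺: CE→F adds F; CFG→B adds B; BC→DG adds D → {B, C, D, E, F, G}. Minimal: {E, G}⁺ = {E, G}; {C, G}⁺ = {C, G}; {C, E}⁺ = {C, E, F} — none reach the full schema.
{C, F, G}⁺: CFG→B adds B; BC→DG adds D; BC→EFG adds E → {B, C, D, E, F, G}. Minimal: {F, G}⁺ = {F, G}; {C, G}⁺ = {C, G}; {C, F}⁺ = {C, F} — none reach the full schema.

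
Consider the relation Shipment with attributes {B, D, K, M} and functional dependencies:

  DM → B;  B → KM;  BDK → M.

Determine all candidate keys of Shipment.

Attribute D never appears on the right-hand side of any dependency, so D must belong to every candidate key.
{D}⁺ = {D}, which is not all of the schema, so we must add further attributes.
{B, D}⁺: B→KM adds K, M → {B, D, K, M}. Minimal: {D}⁺ = {D}; {B}⁺ = {B, K, M} — none reach the full schema.
{D, M}⁺: DM→B adds B; B→KM adds K → {B, D, K, M}. Minimal: {M}⁺ = {M}; {D}⁺ = {D} — none reach the full schema.

{B, D}; {D, M}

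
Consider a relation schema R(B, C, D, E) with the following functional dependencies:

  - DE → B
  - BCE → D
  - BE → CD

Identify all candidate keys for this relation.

{B, E}, {D, E}

{B, E}⁺: BE→CD adds C, D → {B, C, D, E}. Minimal: {E}⁺ = {E}; {B}⁺ = {B} — none reach the full schema.
{D, E}⁺: DE→B adds B; BE→CD adds C → {B, C, D, E}. Minimal: {E}⁺ = {E}; {D}⁺ = {D} — none reach the full schema.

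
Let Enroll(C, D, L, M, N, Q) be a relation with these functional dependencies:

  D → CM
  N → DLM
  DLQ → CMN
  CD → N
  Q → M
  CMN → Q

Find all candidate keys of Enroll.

D; N

{D}⁺: D→CM adds C, M; CD→N adds N; CMN→Q adds Q; N→DLM adds L → {C, D, L, M, N, Q}.
{N}⁺: N→DLM adds D, L, M; D→CM adds C; CMN→Q adds Q → {C, D, L, M, N, Q}.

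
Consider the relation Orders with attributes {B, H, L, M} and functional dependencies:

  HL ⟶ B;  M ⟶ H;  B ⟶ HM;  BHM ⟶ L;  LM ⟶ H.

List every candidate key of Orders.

{B}⁺: B→HM adds H, M; BHM→L adds L → {B, H, L, M}.
{H, L}⁺: HL→B adds B; B→HM adds M → {B, H, L, M}.
{L, M}⁺: M→H adds H; HL→B adds B → {B, H, L, M}.

(B), (H, L), (L, M)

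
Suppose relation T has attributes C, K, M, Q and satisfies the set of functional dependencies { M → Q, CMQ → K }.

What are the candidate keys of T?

Attributes C, M never appear on any right-hand side, so every candidate key must contain {C, M}.
{C, M}⁺ = {C, K, M, Q}, which is all of the schema, so {C, M} is the only candidate key.

{C, M}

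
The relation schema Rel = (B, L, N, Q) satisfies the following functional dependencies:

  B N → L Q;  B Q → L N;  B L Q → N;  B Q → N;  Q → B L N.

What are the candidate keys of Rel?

{Q}⁺: Q→BLN adds B, L, N → {B, L, N, Q}.
{B, N}⁺: BN→LQ adds L, Q → {B, L, N, Q}. Minimal: {N}⁺ = {N}; {B}⁺ = {B} — none reach the full schema.

Q, BN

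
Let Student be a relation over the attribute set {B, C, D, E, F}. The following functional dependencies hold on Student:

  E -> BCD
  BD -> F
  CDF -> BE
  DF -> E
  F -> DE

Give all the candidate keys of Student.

{E}; {F}; {B, D}

{E}⁺: E→BCD adds B, C, D; BD→F adds F → {B, C, D, E, F}.
{F}⁺: F→DE adds D, E; E→BCD adds B, C → {B, C, D, E, F}.
{B, D}⁺: BD→F adds F; DF→E adds E; E→BCD adds C → {B, C, D, E, F}. Minimal: {D}⁺ = {D}; {B}⁺ = {B} — none reach the full schema.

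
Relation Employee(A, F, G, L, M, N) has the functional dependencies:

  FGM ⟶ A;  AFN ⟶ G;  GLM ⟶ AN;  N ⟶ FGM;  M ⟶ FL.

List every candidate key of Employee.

{N}⁺: N→FGM adds F, G, M; M→FL adds L; FGM→A adds A → {A, F, G, L, M, N}.
{G, M}⁺: M→FL adds F, L; FGM→A adds A; GLM→AN adds N → {A, F, G, L, M, N}. Minimal: {M}⁺ = {F, L, M}; {G}⁺ = {G} — none reach the full schema.

{N}, {G, M}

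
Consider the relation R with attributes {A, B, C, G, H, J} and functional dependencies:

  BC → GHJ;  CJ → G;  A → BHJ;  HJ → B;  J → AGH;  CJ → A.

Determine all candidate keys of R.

Attribute C never appears on the right-hand side of any dependency, so C must belong to every candidate key.
{C}⁺ = {C}, which is not all of the schema, so we must add further attributes.
{A, C}⁺: A→BHJ adds B, H, J; J→AGH adds G → {A, B, C, G, H, J}. Minimal: {C}⁺ = {C}; {A}⁺ = {A, B, G, H, J} — none reach the full schema.
{B, C}⁺: BC→GHJ adds G, H, J; J→AGH adds A → {A, B, C, G, H, J}. Minimal: {C}⁺ = {C}; {B}⁺ = {B} — none reach the full schema.
{C, J}⁺: CJ→G adds G; J→AGH adds A, H; A→BHJ adds B → {A, B, C, G, H, J}. Minimal: {J}⁺ = {A, B, G, H, J}; {C}⁺ = {C} — none reach the full schema.
Any other superkey contains one of these as a subset, so there are no further candidate keys.

{A, C}, {B, C}, {C, J}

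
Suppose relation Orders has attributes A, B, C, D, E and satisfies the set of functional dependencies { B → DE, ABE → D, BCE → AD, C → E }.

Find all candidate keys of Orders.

{B, C}⁺: B→DE adds D, E; BCE→AD adds A → {A, B, C, D, E}. Minimal: {C}⁺ = {C, E}; {B}⁺ = {B, D, E} — none reach the full schema.

BC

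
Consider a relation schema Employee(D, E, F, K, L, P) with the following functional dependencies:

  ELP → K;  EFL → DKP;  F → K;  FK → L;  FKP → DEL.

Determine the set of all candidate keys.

Attribute F never appears on the right-hand side of any dependency, so F must belong to every candidate key.
{F}⁺ = {F, K, L}, which is not all of the schema, so we must add further attributes.
{E, F}⁺: F→K adds K; FK→L adds L; EFL→DKP adds D, P → {D, E, F, K, L, P}.
{F, P}⁺: F→K adds K; FK→L adds L; FKP→DEL adds D, E → {D, E, F, K, L, P}.

(E, F); (F, P)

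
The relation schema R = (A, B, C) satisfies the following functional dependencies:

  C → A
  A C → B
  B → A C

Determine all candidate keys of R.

{B}⁺: B→AC adds A, C → {A, B, C}.
{C}⁺: C→A adds A; AC→B adds B → {A, B, C}.
Any other superkey contains one of these as a subset, so there are no further candidate keys.

{B}, {C}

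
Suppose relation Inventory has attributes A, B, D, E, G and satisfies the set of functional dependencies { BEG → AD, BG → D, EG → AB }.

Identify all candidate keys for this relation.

(E, G)

Attributes E, G never appear on any right-hand side, so every candidate key must contain {E, G}.
{E, G}⁺ = {A, B, D, E, G}, which is all of the schema, so {E, G} is the only candidate key.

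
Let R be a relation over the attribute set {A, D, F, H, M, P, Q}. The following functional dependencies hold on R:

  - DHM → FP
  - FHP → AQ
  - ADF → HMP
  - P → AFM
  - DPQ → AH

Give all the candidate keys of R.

Attribute D never appears on the right-hand side of any dependency, so D must belong to every candidate key.
{D}⁺ = {D}, which is not all of the schema, so we must add further attributes.
{D, P}⁺: P→AFM adds A, F, M; ADF→HMP adds H; FHP→AQ adds Q → {A, D, F, H, M, P, Q}.
{A, D, F}⁺: ADF→HMP adds H, M, P; FHP→AQ adds Q → {A, D, F, H, M, P, Q}.
{D, H, M}⁺: DHM→FP adds F, P; FHP→AQ adds A, Q → {A, D, F, H, M, P, Q}.
Any other superkey contains one of these as a subset, so there are no further candidate keys.

(D, P); (A, D, F); (D, H, M)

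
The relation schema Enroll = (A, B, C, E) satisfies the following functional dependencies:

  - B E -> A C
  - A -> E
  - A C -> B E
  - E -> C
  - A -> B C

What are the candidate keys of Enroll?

{A}; {B, E}

{A}⁺: A→E adds E; E→C adds C; A→BC adds B → {A, B, C, E}.
{B, E}⁺: BE→AC adds A, C → {A, B, C, E}. Minimal: {E}⁺ = {C, E}; {B}⁺ = {B} — none reach the full schema.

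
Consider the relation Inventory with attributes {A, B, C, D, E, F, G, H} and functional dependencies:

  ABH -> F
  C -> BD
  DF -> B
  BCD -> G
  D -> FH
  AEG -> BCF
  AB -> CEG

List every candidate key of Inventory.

(A, B); (A, C); (A, D); (A, E, G)

Attribute A never appears on the right-hand side of any dependency, so A must belong to every candidate key.
{A}⁺ = {A}, which is not all of the schema, so we must add further attributes.
{A, B}⁺: AB→CEG adds C, E, G; C→BD adds D; D→FH adds F, H → {A, B, C, D, E, F, G, H}.
{A, C}⁺: C→BD adds B, D; BCD→G adds G; D→FH adds F, H; AB→CEG adds E → {A, B, C, D, E, F, G, H}.
{A, D}⁺: D→FH adds F, H; DF→B adds B; AB→CEG adds C, E, G → {A, B, C, D, E, F, G, H}.
{A, E, G}⁺: AEG→BCF adds B, C, F; C→BD adds D; D→FH adds H → {A, B, C, D, E, F, G, H}.
Any other superkey contains one of these as a subset, so there are no further candidate keys.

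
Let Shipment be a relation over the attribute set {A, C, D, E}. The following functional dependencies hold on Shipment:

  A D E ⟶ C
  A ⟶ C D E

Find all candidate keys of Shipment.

A

{A}⁺: A→CDE adds C, D, E → {A, C, D, E}.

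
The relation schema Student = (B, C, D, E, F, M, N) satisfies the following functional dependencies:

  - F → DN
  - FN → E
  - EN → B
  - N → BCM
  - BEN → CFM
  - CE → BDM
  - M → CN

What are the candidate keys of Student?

{F}⁺: F→DN adds D, N; FN→E adds E; EN→B adds B; N→BCM adds C, M → {B, C, D, E, F, M, N}.
{C, E}⁺: CE→BDM adds B, D, M; M→CN adds N; BEN→CFM adds F → {B, C, D, E, F, M, N}. Minimal: {E}⁺ = {E}; {C}⁺ = {C} — none reach the full schema.
{E, M}⁺: M→CN adds C, N; EN→B adds B; BEN→CFM adds F; CE→BDM adds D → {B, C, D, E, F, M, N}. Minimal: {M}⁺ = {B, C, M, N}; {E}⁺ = {E} — none reach the full schema.
{E, N}⁺: EN→B adds B; N→BCM adds C, M; BEN→CFM adds F; CE→BDM adds D → {B, C, D, E, F, M, N}. Minimal: {N}⁺ = {B, C, M, N}; {E}⁺ = {E} — none reach the full schema.
Any other superkey contains one of these as a subset, so there are no further candidate keys.

F; CE; EM; EN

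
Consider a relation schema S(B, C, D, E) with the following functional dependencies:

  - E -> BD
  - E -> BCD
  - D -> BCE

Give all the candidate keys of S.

D; E

{D}⁺: D→BCE adds B, C, E → {B, C, D, E}.
{E}⁺: E→BD adds B, D; E→BCD adds C → {B, C, D, E}.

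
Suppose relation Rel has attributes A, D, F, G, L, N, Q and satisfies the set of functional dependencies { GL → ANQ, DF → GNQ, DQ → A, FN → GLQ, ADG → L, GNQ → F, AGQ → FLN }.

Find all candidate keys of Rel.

{D, F}, {A, D, G}, {D, G, L}, {D, G, Q}

Attribute D never appears on the right-hand side of any dependency, so D must belong to every candidate key.
{D}⁺ = {D}, which is not all of the schema, so we must add further attributes.
{D, F}⁺: DF→GNQ adds G, N, Q; DQ→A adds A; FN→GLQ adds L → {A, D, F, G, L, N, Q}. Minimal: {F}⁺ = {F}; {D}⁺ = {D} — none reach the full schema.
{A, D, G}⁺: ADG→L adds L; GL→ANQ adds N, Q; GNQ→F adds F → {A, D, F, G, L, N, Q}. Minimal: {D, G}⁺ = {D, G}; {A, G}⁺ = {A, G}; {A, D}⁺ = {A, D} — none reach the full schema.
{D, G, L}⁺: GL→ANQ adds A, N, Q; GNQ→F adds F → {A, D, F, G, L, N, Q}. Minimal: {G, L}⁺ = {A, F, G, L, N, Q}; {D, L}⁺ = {D, L}; {D, G}⁺ = {D, G} — none reach the full schema.
{D, G, Q}⁺: DQ→A adds A; ADG→L adds L; AGQ→FLN adds F, N → {A, D, F, G, L, N, Q}. Minimal: {G, Q}⁺ = {G, Q}; {D, Q}⁺ = {A, D, Q}; {D, G}⁺ = {D, G} — none reach the full schema.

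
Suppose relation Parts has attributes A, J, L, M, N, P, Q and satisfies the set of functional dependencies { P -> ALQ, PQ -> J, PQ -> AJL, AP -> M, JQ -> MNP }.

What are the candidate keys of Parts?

{P}⁺: P→ALQ adds A, L, Q; PQ→J adds J; AP→M adds M; JQ→MNP adds N → {A, J, L, M, N, P, Q}.
{J, Q}⁺: JQ→MNP adds M, N, P; P→ALQ adds A, L → {A, J, L, M, N, P, Q}. Minimal: {Q}⁺ = {Q}; {J}⁺ = {J} — none reach the full schema.

(P), (J, Q)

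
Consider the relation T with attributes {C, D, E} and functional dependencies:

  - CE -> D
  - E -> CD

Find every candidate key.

{E}⁺: E→CD adds C, D → {C, D, E}.
No other minimal superkey exists.

{E}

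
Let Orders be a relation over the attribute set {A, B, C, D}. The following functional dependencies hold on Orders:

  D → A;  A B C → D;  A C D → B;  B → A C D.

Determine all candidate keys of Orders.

{B}, {C, D}

{B}⁺: B→ACD adds A, C, D → {A, B, C, D}.
{C, D}⁺: D→A adds A; ACD→B adds B → {A, B, C, D}. Minimal: {D}⁺ = {A, D}; {C}⁺ = {C} — none reach the full schema.
Any other superkey contains one of these as a subset, so there are no further candidate keys.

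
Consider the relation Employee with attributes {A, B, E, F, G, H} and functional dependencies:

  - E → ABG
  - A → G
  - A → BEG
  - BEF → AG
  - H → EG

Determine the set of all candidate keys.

Attributes F, H never appear on any right-hand side, so every candidate key must contain {F, H}.
{F, H}⁺ = {A, B, E, F, G, H}, which is all of the schema, so {F, H} is the only candidate key.

{F, H}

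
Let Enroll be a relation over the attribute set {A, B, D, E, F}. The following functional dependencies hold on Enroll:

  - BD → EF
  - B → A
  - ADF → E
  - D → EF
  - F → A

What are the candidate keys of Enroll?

{B, D}

Attributes B, D never appear on any right-hand side, so every candidate key must contain {B, D}.
{B, D}⁺ = {A, B, D, E, F}, which is all of the schema, so {B, D} is the only candidate key.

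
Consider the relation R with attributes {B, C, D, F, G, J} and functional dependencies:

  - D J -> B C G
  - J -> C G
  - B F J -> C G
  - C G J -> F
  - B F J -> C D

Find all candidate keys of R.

BJ, DJ

Attribute J never appears on the right-hand side of any dependency, so J must belong to every candidate key.
{J}⁺ = {C, F, G, J}, which is not all of the schema, so we must add further attributes.
{B, J}⁺: J→CG adds C, G; CGJ→F adds F; BFJ→CD adds D → {B, C, D, F, G, J}.
{D, J}⁺: DJ→BCG adds B, C, G; CGJ→F adds F → {B, C, D, F, G, J}.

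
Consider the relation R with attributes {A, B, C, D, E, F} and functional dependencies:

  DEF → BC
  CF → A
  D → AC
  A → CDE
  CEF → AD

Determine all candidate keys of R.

AF, CF, DF

Attribute F never appears on the right-hand side of any dependency, so F must belong to every candidate key.
{F}⁺ = {F}, which is not all of the schema, so we must add further attributes.
{A, F}⁺: A→CDE adds C, D, E; DEF→BC adds B → {A, B, C, D, E, F}.
{C, F}⁺: CF→A adds A; A→CDE adds D, E; DEF→BC adds B → {A, B, C, D, E, F}.
{D, F}⁺: D→AC adds A, C; A→CDE adds E; DEF→BC adds B → {A, B, C, D, E, F}.
Any other superkey contains one of these as a subset, so there are no further candidate keys.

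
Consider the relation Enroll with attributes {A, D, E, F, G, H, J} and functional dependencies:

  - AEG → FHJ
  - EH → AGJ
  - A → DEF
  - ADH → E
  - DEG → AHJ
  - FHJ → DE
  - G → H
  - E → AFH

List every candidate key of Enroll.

{A}⁺: A→DEF adds D, E, F; E→AFH adds H; EH→AGJ adds G, J → {A, D, E, F, G, H, J}.
{E}⁺: E→AFH adds A, F, H; EH→AGJ adds G, J; A→DEF adds D → {A, D, E, F, G, H, J}.
{F, G, J}⁺: G→H adds H; FHJ→DE adds D, E; E→AFH adds A → {A, D, E, F, G, H, J}. Minimal: {G, J}⁺ = {G, H, J}; {F, J}⁺ = {F, J}; {F, G}⁺ = {F, G, H} — none reach the full schema.
{F, H, J}⁺: FHJ→DE adds D, E; E→AFH adds A; EH→AGJ adds G → {A, D, E, F, G, H, J}. Minimal: {H, J}⁺ = {H, J}; {F, J}⁺ = {F, J}; {F, H}⁺ = {F, H} — none reach the full schema.
Any other superkey contains one of these as a subset, so there are no further candidate keys.

{A}; {E}; {F, G, J}; {F, H, J}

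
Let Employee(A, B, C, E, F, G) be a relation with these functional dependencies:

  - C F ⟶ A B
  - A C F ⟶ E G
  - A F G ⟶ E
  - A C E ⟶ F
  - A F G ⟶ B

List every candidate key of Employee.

Attribute C never appears on the right-hand side of any dependency, so C must belong to every candidate key.
{C}⁺ = {C}, which is not all of the schema, so we must add further attributes.
{C, F}⁺: CF→AB adds A, B; ACF→EG adds E, G → {A, B, C, E, F, G}. Minimal: {F}⁺ = {F}; {C}⁺ = {C} — none reach the full schema.
{A, C, E}⁺: ACE→F adds F; CF→AB adds B; ACF→EG adds G → {A, B, C, E, F, G}. Minimal: {C, E}⁺ = {C, E}; {A, E}⁺ = {A, E}; {A, C}⁺ = {A, C} — none reach the full schema.

(C, F), (A, C, E)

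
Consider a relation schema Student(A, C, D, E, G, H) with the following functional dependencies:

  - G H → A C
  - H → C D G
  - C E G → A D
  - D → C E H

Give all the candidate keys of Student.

{D}⁺: D→CEH adds C, E, H; H→CDG adds G; CEG→AD adds A → {A, C, D, E, G, H}.
{H}⁺: H→CDG adds C, D, G; D→CEH adds E; GH→AC adds A → {A, C, D, E, G, H}.
{C, E, G}⁺: CEG→AD adds A, D; D→CEH adds H → {A, C, D, E, G, H}. Minimal: {E, G}⁺ = {E, G}; {C, G}⁺ = {C, G}; {C, E}⁺ = {C, E} — none reach the full schema.

{D}; {H}; {C, E, G}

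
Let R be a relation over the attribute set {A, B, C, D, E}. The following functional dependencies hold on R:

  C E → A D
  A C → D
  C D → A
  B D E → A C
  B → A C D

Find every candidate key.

{B, E}⁺: B→ACD adds A, C, D → {A, B, C, D, E}.

BE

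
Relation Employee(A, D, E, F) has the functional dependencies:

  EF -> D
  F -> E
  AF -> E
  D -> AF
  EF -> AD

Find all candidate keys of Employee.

(D); (F)

{D}⁺: D→AF adds A, F; F→E adds E → {A, D, E, F}.
{F}⁺: F→E adds E; EF→AD adds A, D → {A, D, E, F}.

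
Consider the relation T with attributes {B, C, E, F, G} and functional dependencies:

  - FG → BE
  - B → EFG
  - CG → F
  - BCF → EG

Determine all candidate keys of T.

BC; CG

{B, C}⁺: B→EFG adds E, F, G → {B, C, E, F, G}. Minimal: {C}⁺ = {C}; {B}⁺ = {B, E, F, G} — none reach the full schema.
{C, G}⁺: CG→F adds F; FG→BE adds B, E → {B, C, E, F, G}. Minimal: {G}⁺ = {G}; {C}⁺ = {C} — none reach the full schema.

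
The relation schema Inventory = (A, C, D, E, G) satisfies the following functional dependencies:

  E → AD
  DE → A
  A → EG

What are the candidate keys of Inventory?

AC, CE

Attribute C never appears on the right-hand side of any dependency, so C must belong to every candidate key.
{C}⁺ = {C}, which is not all of the schema, so we must add further attributes.
{A, C}⁺: A→EG adds E, G; E→AD adds D → {A, C, D, E, G}. Minimal: {C}⁺ = {C}; {A}⁺ = {A, D, E, G} — none reach the full schema.
{C, E}⁺: E→AD adds A, D; A→EG adds G → {A, C, D, E, G}. Minimal: {E}⁺ = {A, D, E, G}; {C}⁺ = {C} — none reach the full schema.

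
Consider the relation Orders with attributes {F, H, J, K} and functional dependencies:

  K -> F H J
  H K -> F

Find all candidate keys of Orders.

Attribute K never appears on the right-hand side of any dependency, so K must belong to every candidate key.
{K}⁺ = {F, H, J, K}, which is all of the schema, so {K} is the only candidate key.

K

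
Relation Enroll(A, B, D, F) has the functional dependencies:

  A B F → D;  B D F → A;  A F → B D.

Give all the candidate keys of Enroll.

Attribute F never appears on the right-hand side of any dependency, so F must belong to every candidate key.
{F}⁺ = {F}, which is not all of the schema, so we must add further attributes.
{A, F}⁺: AF→BD adds B, D → {A, B, D, F}. Minimal: {F}⁺ = {F}; {A}⁺ = {A} — none reach the full schema.
{B, D, F}⁺: BDF→A adds A → {A, B, D, F}. Minimal: {D, F}⁺ = {D, F}; {B, F}⁺ = {B, F}; {B, D}⁺ = {B, D} — none reach the full schema.
Any other superkey contains one of these as a subset, so there are no further candidate keys.

(A, F), (B, D, F)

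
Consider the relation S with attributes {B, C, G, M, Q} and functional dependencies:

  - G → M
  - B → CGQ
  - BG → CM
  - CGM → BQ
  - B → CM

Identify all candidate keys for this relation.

{B}⁺: B→CGQ adds C, G, Q; BG→CM adds M → {B, C, G, M, Q}.
{C, G}⁺: G→M adds M; CGM→BQ adds B, Q → {B, C, G, M, Q}. Minimal: {G}⁺ = {G, M}; {C}⁺ = {C} — none reach the full schema.
Any other superkey contains one of these as a subset, so there are no further candidate keys.

{B}, {C, G}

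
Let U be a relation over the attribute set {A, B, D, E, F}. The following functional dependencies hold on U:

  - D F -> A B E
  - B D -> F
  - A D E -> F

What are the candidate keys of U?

Attribute D never appears on the right-hand side of any dependency, so D must belong to every candidate key.
{D}⁺ = {D}, which is not all of the schema, so we must add further attributes.
{B, D}⁺: BD→F adds F; DF→ABE adds A, E → {A, B, D, E, F}. Minimal: {D}⁺ = {D}; {B}⁺ = {B} — none reach the full schema.
{D, F}⁺: DF→ABE adds A, B, E → {A, B, D, E, F}. Minimal: {F}⁺ = {F}; {D}⁺ = {D} — none reach the full schema.
{A, D, E}⁺: ADE→F adds F; DF→ABE adds B → {A, B, D, E, F}. Minimal: {D, E}⁺ = {D, E}; {A, E}⁺ = {A, E}; {A, D}⁺ = {A, D} — none reach the full schema.

BD; DF; ADE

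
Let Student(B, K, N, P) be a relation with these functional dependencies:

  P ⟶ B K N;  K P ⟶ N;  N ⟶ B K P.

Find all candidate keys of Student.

{N}⁺: N→BKP adds B, K, P → {B, K, N, P}.
{P}⁺: P→BKN adds B, K, N → {B, K, N, P}.

(N), (P)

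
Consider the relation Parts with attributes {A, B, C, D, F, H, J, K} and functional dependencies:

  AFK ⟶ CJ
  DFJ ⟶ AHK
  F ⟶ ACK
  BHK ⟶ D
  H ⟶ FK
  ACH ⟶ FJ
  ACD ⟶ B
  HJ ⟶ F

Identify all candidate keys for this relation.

{B, H}⁺: H→FK adds F, K; F→ACK adds A, C; BHK→D adds D; ACH→FJ adds J → {A, B, C, D, F, H, J, K}. Minimal: {H}⁺ = {A, C, F, H, J, K}; {B}⁺ = {B} — none reach the full schema.
{D, F}⁺: F→ACK adds A, C, K; ACD→B adds B; AFK→CJ adds J; DFJ→AHK adds H → {A, B, C, D, F, H, J, K}. Minimal: {F}⁺ = {A, C, F, J, K}; {D}⁺ = {D} — none reach the full schema.
{D, H}⁺: H→FK adds F, K; F→ACK adds A, C; ACH→FJ adds J; ACD→B adds B → {A, B, C, D, F, H, J, K}. Minimal: {H}⁺ = {A, C, F, H, J, K}; {D}⁺ = {D} — none reach the full schema.

{B, H}, {D, F}, {D, H}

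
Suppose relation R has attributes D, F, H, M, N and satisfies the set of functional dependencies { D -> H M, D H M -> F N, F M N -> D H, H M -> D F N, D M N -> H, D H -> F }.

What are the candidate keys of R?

{D}⁺: D→HM adds H, M; DHM→FN adds F, N → {D, F, H, M, N}.
{H, M}⁺: HM→DFN adds D, F, N → {D, F, H, M, N}. Minimal: {M}⁺ = {M}; {H}⁺ = {H} — none reach the full schema.
{F, M, N}⁺: FMN→DH adds D, H → {D, F, H, M, N}. Minimal: {M, N}⁺ = {M, N}; {F, N}⁺ = {F, N}; {F, M}⁺ = {F, M} — none reach the full schema.

D; HM; FMN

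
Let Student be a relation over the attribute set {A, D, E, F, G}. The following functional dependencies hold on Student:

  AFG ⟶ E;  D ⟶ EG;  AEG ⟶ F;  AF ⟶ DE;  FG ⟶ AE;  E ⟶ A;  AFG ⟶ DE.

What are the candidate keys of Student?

(D); (A, F); (E, F); (E, G); (F, G)

{D}⁺: D→EG adds E, G; E→A adds A; AEG→F adds F → {A, D, E, F, G}.
{A, F}⁺: AF→DE adds D, E; D→EG adds G → {A, D, E, F, G}. Minimal: {F}⁺ = {F}; {A}⁺ = {A} — none reach the full schema.
{E, F}⁺: E→A adds A; AF→DE adds D; D→EG adds G → {A, D, E, F, G}. Minimal: {F}⁺ = {F}; {E}⁺ = {A, E} — none reach the full schema.
{E, G}⁺: E→A adds A; AEG→F adds F; AF→DE adds D → {A, D, E, F, G}. Minimal: {G}⁺ = {G}; {E}⁺ = {A, E} — none reach the full schema.
{F, G}⁺: FG→AE adds A, E; AFG→DE adds D → {A, D, E, F, G}. Minimal: {G}⁺ = {G}; {F}⁺ = {F} — none reach the full schema.
Any other superkey contains one of these as a subset, so there are no further candidate keys.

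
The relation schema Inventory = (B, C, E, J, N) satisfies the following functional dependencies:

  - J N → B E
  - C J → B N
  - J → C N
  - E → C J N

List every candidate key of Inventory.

{E}⁺: E→CJN adds C, J, N; JN→BE adds B → {B, C, E, J, N}.
{J}⁺: J→CN adds C, N; JN→BE adds B, E → {B, C, E, J, N}.

E; J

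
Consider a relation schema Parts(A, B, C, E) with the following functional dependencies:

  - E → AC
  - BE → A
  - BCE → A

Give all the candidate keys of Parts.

BE

Attributes B, E never appear on any right-hand side, so every candidate key must contain {B, E}.
{B, E}⁺ = {A, B, C, E}, which is all of the schema, so {B, E} is the only candidate key.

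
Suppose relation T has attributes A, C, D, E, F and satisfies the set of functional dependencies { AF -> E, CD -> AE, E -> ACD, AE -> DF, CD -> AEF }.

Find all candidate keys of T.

E, AF, CD

{E}⁺: E→ACD adds A, C, D; AE→DF adds F → {A, C, D, E, F}.
{A, F}⁺: AF→E adds E; E→ACD adds C, D → {A, C, D, E, F}. Minimal: {F}⁺ = {F}; {A}⁺ = {A} — none reach the full schema.
{C, D}⁺: CD→AE adds A, E; AE→DF adds F → {A, C, D, E, F}. Minimal: {D}⁺ = {D}; {C}⁺ = {C} — none reach the full schema.
Any other superkey contains one of these as a subset, so there are no further candidate keys.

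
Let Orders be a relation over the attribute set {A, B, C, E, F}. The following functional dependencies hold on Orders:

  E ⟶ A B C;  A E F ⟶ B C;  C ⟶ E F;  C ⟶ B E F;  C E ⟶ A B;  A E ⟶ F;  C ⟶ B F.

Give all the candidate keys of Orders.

{C}, {E}

{C}⁺: C→EF adds E, F; C→BEF adds B; CE→AB adds A → {A, B, C, E, F}.
{E}⁺: E→ABC adds A, B, C; C→EF adds F → {A, B, C, E, F}.
Any other superkey contains one of these as a subset, so there are no further candidate keys.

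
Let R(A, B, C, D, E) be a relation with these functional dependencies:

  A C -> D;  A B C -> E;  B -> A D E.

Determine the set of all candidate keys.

Attributes B, C never appear on any right-hand side, so every candidate key must contain {B, C}.
{B, C}⁺ = {A, B, C, D, E}, which is all of the schema, so {B, C} is the only candidate key.

BC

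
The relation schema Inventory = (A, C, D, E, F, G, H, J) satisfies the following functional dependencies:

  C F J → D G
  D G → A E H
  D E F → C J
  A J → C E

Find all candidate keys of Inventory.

Attribute F never appears on the right-hand side of any dependency, so F must belong to every candidate key.
{F}⁺ = {F}, which is not all of the schema, so we must add further attributes.
{A, F, J}⁺: AJ→CE adds C, E; CFJ→DG adds D, G; DG→AEH adds H → {A, C, D, E, F, G, H, J}. Minimal: {F, J}⁺ = {F, J}; {A, J}⁺ = {A, C, E, J}; {A, F}⁺ = {A, F} — none reach the full schema.
{C, F, J}⁺: CFJ→DG adds D, G; DG→AEH adds A, E, H → {A, C, D, E, F, G, H, J}. Minimal: {F, J}⁺ = {F, J}; {C, J}⁺ = {C, J}; {C, F}⁺ = {C, F} — none reach the full schema.
{D, E, F}⁺: DEF→CJ adds C, J; CFJ→DG adds G; DG→AEH adds A, H → {A, C, D, E, F, G, H, J}. Minimal: {E, F}⁺ = {E, F}; {D, F}⁺ = {D, F}; {D, E}⁺ = {D, E} — none reach the full schema.
{D, F, G}⁺: DG→AEH adds A, E, H; DEF→CJ adds C, J → {A, C, D, E, F, G, H, J}. Minimal: {F, G}⁺ = {F, G}; {D, G}⁺ = {A, D, E, G, H}; {D, F}⁺ = {D, F} — none reach the full schema.

{A, F, J}, {C, F, J}, {D, E, F}, {D, F, G}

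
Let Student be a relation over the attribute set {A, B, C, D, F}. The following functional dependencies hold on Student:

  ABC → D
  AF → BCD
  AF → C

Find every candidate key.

Attributes A, F never appear on any right-hand side, so every candidate key must contain {A, F}.
{A, F}⁺ = {A, B, C, D, F}, which is all of the schema, so {A, F} is the only candidate key.

AF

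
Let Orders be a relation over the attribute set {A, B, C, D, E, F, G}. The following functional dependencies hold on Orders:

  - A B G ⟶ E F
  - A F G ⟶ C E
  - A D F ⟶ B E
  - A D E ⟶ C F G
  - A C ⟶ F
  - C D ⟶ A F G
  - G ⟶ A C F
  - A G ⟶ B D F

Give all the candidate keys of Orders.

{G}, {C, D}, {A, D, E}, {A, D, F}

{G}⁺: G→ACF adds A, C, F; AG→BDF adds B, D; ABG→EF adds E → {A, B, C, D, E, F, G}.
{C, D}⁺: CD→AFG adds A, F, G; AG→BDF adds B; ABG→EF adds E → {A, B, C, D, E, F, G}. Minimal: {D}⁺ = {D}; {C}⁺ = {C} — none reach the full schema.
{A, D, E}⁺: ADE→CFG adds C, F, G; AG→BDF adds B → {A, B, C, D, E, F, G}. Minimal: {D, E}⁺ = {D, E}; {A, E}⁺ = {A, E}; {A, D}⁺ = {A, D} — none reach the full schema.
{A, D, F}⁺: ADF→BE adds B, E; ADE→CFG adds C, G → {A, B, C, D, E, F, G}. Minimal: {D, F}⁺ = {D, F}; {A, F}⁺ = {A, F}; {A, D}⁺ = {A, D} — none reach the full schema.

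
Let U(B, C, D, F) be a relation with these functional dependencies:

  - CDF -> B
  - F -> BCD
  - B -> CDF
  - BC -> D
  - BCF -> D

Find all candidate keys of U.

{B}⁺: B→CDF adds C, D, F → {B, C, D, F}.
{F}⁺: F→BCD adds B, C, D → {B, C, D, F}.

B; F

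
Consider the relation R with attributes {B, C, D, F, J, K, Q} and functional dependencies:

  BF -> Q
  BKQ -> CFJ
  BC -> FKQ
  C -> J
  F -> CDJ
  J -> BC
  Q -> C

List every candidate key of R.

{C}; {F}; {J}; {Q}

{C}⁺: C→J adds J; J→BC adds B; BC→FKQ adds F, K, Q; F→CDJ adds D → {B, C, D, F, J, K, Q}.
{F}⁺: F→CDJ adds C, D, J; J→BC adds B; BF→Q adds Q; BC→FKQ adds K → {B, C, D, F, J, K, Q}.
{J}⁺: J→BC adds B, C; BC→FKQ adds F, K, Q; F→CDJ adds D → {B, C, D, F, J, K, Q}.
{Q}⁺: Q→C adds C; C→J adds J; J→BC adds B; BC→FKQ adds F, K; F→CDJ adds D → {B, C, D, F, J, K, Q}.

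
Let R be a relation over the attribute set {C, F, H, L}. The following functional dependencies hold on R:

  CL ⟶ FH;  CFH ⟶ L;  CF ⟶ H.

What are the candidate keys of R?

(C, F), (C, L)

{C, F}⁺: CF→H adds H; CFH→L adds L → {C, F, H, L}.
{C, L}⁺: CL→FH adds F, H → {C, F, H, L}.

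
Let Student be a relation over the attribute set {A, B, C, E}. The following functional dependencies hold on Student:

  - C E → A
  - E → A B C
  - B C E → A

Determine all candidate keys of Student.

Attribute E never appears on the right-hand side of any dependency, so E must belong to every candidate key.
{E}⁺ = {A, B, C, E}, which is all of the schema, so {E} is the only candidate key.

{E}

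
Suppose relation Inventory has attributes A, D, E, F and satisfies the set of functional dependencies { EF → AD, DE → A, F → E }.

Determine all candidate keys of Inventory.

{F}

Attribute F never appears on the right-hand side of any dependency, so F must belong to every candidate key.
{F}⁺ = {A, D, E, F}, which is all of the schema, so {F} is the only candidate key.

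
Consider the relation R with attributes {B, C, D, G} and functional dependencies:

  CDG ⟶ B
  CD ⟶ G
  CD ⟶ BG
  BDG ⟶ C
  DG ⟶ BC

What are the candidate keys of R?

Attribute D never appears on the right-hand side of any dependency, so D must belong to every candidate key.
{D}⁺ = {D}, which is not all of the schema, so we must add further attributes.
{C, D}⁺: CD→G adds G; CD→BG adds B → {B, C, D, G}. Minimal: {D}⁺ = {D}; {C}⁺ = {C} — none reach the full schema.
{D, G}⁺: DG→BC adds B, C → {B, C, D, G}. Minimal: {G}⁺ = {G}; {D}⁺ = {D} — none reach the full schema.
Any other superkey contains one of these as a subset, so there are no further candidate keys.

(C, D); (D, G)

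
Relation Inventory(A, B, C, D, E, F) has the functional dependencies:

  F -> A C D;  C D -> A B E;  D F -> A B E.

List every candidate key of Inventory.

Attribute F never appears on the right-hand side of any dependency, so F must belong to every candidate key.
{F}⁺ = {A, B, C, D, E, F}, which is all of the schema, so {F} is the only candidate key.

{F}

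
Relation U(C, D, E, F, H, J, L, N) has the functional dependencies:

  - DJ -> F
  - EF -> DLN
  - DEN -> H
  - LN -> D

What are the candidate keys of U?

CDEJ, CEFJ, CEJLN

Attributes C, E, J never appear on any right-hand side, so every candidate key must contain {C, E, J}.
{C, E, J}⁺ = {C, E, J}, which is not all of the schema, so we must add further attributes.
{C, D, E, J}⁺: DJ→F adds F; EF→DLN adds L, N; DEN→H adds H → {C, D, E, F, H, J, L, N}.
{C, E, F, J}⁺: EF→DLN adds D, L, N; DEN→H adds H → {C, D, E, F, H, J, L, N}.
{C, E, J, L, N}⁺: LN→D adds D; DJ→F adds F; DEN→H adds H → {C, D, E, F, H, J, L, N}.
Any other superkey contains one of these as a subset, so there are no further candidate keys.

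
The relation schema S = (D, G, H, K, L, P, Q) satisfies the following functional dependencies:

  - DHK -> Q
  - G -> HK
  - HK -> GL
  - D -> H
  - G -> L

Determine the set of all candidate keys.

{D, G, P}⁺: G→HK adds H, K; HK→GL adds L; DHK→Q adds Q → {D, G, H, K, L, P, Q}. Minimal: {G, P}⁺ = {G, H, K, L, P}; {D, P}⁺ = {D, H, P}; {D, G}⁺ = {D, G, H, K, L, Q} — none reach the full schema.
{D, K, P}⁺: D→H adds H; DHK→Q adds Q; HK→GL adds G, L → {D, G, H, K, L, P, Q}. Minimal: {K, P}⁺ = {K, P}; {D, P}⁺ = {D, H, P}; {D, K}⁺ = {D, G, H, K, L, Q} — none reach the full schema.
Any other superkey contains one of these as a subset, so there are no further candidate keys.

{D, G, P}; {D, K, P}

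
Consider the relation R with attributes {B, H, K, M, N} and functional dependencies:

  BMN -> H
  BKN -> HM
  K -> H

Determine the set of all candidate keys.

{B, K, N}⁺: BKN→HM adds H, M → {B, H, K, M, N}. Minimal: {K, N}⁺ = {H, K, N}; {B, N}⁺ = {B, N}; {B, K}⁺ = {B, H, K} — none reach the full schema.
No other minimal superkey exists.

{B, K, N}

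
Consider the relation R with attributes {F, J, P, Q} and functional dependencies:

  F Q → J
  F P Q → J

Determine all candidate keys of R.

(F, P, Q)

Attributes F, P, Q never appear on any right-hand side, so every candidate key must contain {F, P, Q}.
{F, P, Q}⁺ = {F, J, P, Q}, which is all of the schema, so {F, P, Q} is the only candidate key.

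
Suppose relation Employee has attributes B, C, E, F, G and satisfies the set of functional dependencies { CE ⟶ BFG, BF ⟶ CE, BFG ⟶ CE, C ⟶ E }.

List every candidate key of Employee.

{C}; {B, F}

{C}⁺: C→E adds E; CE→BFG adds B, F, G → {B, C, E, F, G}.
{B, F}⁺: BF→CE adds C, E; CE→BFG adds G → {B, C, E, F, G}.
Any other superkey contains one of these as a subset, so there are no further candidate keys.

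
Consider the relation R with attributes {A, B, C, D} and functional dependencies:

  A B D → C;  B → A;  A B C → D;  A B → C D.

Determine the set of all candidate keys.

B

Attribute B never appears on the right-hand side of any dependency, so B must belong to every candidate key.
{B}⁺ = {A, B, C, D}, which is all of the schema, so {B} is the only candidate key.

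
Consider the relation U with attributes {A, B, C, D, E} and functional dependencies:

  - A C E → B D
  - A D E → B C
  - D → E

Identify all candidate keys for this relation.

AD, ACE

Attribute A never appears on the right-hand side of any dependency, so A must belong to every candidate key.
{A}⁺ = {A}, which is not all of the schema, so we must add further attributes.
{A, D}⁺: D→E adds E; ADE→BC adds B, C → {A, B, C, D, E}.
{A, C, E}⁺: ACE→BD adds B, D → {A, B, C, D, E}.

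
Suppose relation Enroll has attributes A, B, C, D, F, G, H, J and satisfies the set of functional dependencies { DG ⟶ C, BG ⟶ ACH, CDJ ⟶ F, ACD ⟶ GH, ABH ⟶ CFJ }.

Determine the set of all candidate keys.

Attributes B, D never appear on any right-hand side, so every candidate key must contain {B, D}.
{B, D}⁺ = {B, D}, which is not all of the schema, so we must add further attributes.
{B, D, G}⁺: DG→C adds C; BG→ACH adds A, H; ABH→CFJ adds F, J → {A, B, C, D, F, G, H, J}.
{A, B, C, D}⁺: ACD→GH adds G, H; ABH→CFJ adds F, J → {A, B, C, D, F, G, H, J}.
{A, B, D, H}⁺: ABH→CFJ adds C, F, J; ACD→GH adds G → {A, B, C, D, F, G, H, J}.

BDG, ABCD, ABDH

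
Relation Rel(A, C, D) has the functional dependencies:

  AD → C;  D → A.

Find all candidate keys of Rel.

D

Attribute D never appears on the right-hand side of any dependency, so D must belong to every candidate key.
{D}⁺ = {A, C, D}, which is all of the schema, so {D} is the only candidate key.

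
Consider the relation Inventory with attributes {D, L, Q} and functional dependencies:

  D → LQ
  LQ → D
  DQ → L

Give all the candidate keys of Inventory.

{D}⁺: D→LQ adds L, Q → {D, L, Q}.
{L, Q}⁺: LQ→D adds D → {D, L, Q}. Minimal: {Q}⁺ = {Q}; {L}⁺ = {L} — none reach the full schema.
Any other superkey contains one of these as a subset, so there are no further candidate keys.

(D), (L, Q)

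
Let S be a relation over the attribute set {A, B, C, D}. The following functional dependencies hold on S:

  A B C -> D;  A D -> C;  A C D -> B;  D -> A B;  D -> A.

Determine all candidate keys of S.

{D}⁺: D→AB adds A, B; AD→C adds C → {A, B, C, D}.
{A, B, C}⁺: ABC→D adds D → {A, B, C, D}. Minimal: {B, C}⁺ = {B, C}; {A, C}⁺ = {A, C}; {A, B}⁺ = {A, B} — none reach the full schema.
Any other superkey contains one of these as a subset, so there are no further candidate keys.

{D}, {A, B, C}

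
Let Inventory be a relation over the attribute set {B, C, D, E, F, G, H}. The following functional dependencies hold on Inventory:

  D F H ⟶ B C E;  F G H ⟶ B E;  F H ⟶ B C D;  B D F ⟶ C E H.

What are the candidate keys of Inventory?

(F, G, H); (B, D, F, G)

Attributes F, G never appear on any right-hand side, so every candidate key must contain {F, G}.
{F, G}⁺ = {F, G}, which is not all of the schema, so we must add further attributes.
{F, G, H}⁺: FGH→BE adds B, E; FH→BCD adds C, D → {B, C, D, E, F, G, H}. Minimal: {G, H}⁺ = {G, H}; {F, H}⁺ = {B, C, D, E, F, H}; {F, G}⁺ = {F, G} — none reach the full schema.
{B, D, F, G}⁺: BDF→CEH adds C, E, H → {B, C, D, E, F, G, H}. Minimal: {D, F, G}⁺ = {D, F, G}; {B, F, G}⁺ = {B, F, G}; {B, D, G}⁺ = {B, D, G}; … — none reach the full schema.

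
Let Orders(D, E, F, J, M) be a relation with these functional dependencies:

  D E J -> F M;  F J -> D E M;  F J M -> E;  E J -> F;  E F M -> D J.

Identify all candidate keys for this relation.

{E, J}, {F, J}, {E, F, M}

{E, J}⁺: EJ→F adds F; FJ→DEM adds D, M → {D, E, F, J, M}.
{F, J}⁺: FJ→DEM adds D, E, M → {D, E, F, J, M}.
{E, F, M}⁺: EFM→DJ adds D, J → {D, E, F, J, M}.
Any other superkey contains one of these as a subset, so there are no further candidate keys.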